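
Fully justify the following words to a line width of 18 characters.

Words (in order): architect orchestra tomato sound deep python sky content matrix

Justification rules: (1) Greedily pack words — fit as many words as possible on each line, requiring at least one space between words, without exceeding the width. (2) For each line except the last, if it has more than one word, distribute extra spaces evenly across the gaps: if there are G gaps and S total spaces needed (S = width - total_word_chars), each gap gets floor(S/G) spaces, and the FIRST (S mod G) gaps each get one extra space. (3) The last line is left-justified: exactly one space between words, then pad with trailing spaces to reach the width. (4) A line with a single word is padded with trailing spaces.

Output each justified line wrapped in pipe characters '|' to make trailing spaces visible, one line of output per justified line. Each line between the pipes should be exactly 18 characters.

Line 1: ['architect'] (min_width=9, slack=9)
Line 2: ['orchestra', 'tomato'] (min_width=16, slack=2)
Line 3: ['sound', 'deep', 'python'] (min_width=17, slack=1)
Line 4: ['sky', 'content', 'matrix'] (min_width=18, slack=0)

Answer: |architect         |
|orchestra   tomato|
|sound  deep python|
|sky content matrix|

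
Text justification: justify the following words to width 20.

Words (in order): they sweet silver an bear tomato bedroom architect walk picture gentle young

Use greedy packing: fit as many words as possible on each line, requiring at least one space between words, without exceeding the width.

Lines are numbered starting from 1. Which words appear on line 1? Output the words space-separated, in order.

Answer: they sweet silver an

Derivation:
Line 1: ['they', 'sweet', 'silver', 'an'] (min_width=20, slack=0)
Line 2: ['bear', 'tomato', 'bedroom'] (min_width=19, slack=1)
Line 3: ['architect', 'walk'] (min_width=14, slack=6)
Line 4: ['picture', 'gentle', 'young'] (min_width=20, slack=0)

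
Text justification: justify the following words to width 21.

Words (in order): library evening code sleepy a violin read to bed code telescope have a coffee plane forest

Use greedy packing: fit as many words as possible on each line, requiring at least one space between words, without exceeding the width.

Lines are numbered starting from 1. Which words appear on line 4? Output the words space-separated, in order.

Answer: have a coffee plane

Derivation:
Line 1: ['library', 'evening', 'code'] (min_width=20, slack=1)
Line 2: ['sleepy', 'a', 'violin', 'read'] (min_width=20, slack=1)
Line 3: ['to', 'bed', 'code', 'telescope'] (min_width=21, slack=0)
Line 4: ['have', 'a', 'coffee', 'plane'] (min_width=19, slack=2)
Line 5: ['forest'] (min_width=6, slack=15)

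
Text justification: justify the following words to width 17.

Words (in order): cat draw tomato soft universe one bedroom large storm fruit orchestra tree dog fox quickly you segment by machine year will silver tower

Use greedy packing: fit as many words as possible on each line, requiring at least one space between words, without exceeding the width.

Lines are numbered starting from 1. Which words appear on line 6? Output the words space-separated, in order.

Answer: dog fox quickly

Derivation:
Line 1: ['cat', 'draw', 'tomato'] (min_width=15, slack=2)
Line 2: ['soft', 'universe', 'one'] (min_width=17, slack=0)
Line 3: ['bedroom', 'large'] (min_width=13, slack=4)
Line 4: ['storm', 'fruit'] (min_width=11, slack=6)
Line 5: ['orchestra', 'tree'] (min_width=14, slack=3)
Line 6: ['dog', 'fox', 'quickly'] (min_width=15, slack=2)
Line 7: ['you', 'segment', 'by'] (min_width=14, slack=3)
Line 8: ['machine', 'year', 'will'] (min_width=17, slack=0)
Line 9: ['silver', 'tower'] (min_width=12, slack=5)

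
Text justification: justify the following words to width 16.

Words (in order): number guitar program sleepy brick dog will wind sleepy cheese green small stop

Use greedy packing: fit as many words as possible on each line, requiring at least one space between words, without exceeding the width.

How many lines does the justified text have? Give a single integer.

Answer: 6

Derivation:
Line 1: ['number', 'guitar'] (min_width=13, slack=3)
Line 2: ['program', 'sleepy'] (min_width=14, slack=2)
Line 3: ['brick', 'dog', 'will'] (min_width=14, slack=2)
Line 4: ['wind', 'sleepy'] (min_width=11, slack=5)
Line 5: ['cheese', 'green'] (min_width=12, slack=4)
Line 6: ['small', 'stop'] (min_width=10, slack=6)
Total lines: 6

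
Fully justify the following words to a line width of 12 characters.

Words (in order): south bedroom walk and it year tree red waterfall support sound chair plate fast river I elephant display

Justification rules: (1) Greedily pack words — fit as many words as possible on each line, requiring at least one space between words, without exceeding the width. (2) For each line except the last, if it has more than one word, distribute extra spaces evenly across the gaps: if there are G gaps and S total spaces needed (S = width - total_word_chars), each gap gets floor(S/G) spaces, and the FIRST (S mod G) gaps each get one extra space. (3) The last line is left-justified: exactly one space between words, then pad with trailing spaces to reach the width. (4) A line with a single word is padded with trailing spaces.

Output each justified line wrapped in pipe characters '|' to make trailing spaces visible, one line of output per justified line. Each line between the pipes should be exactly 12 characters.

Line 1: ['south'] (min_width=5, slack=7)
Line 2: ['bedroom', 'walk'] (min_width=12, slack=0)
Line 3: ['and', 'it', 'year'] (min_width=11, slack=1)
Line 4: ['tree', 'red'] (min_width=8, slack=4)
Line 5: ['waterfall'] (min_width=9, slack=3)
Line 6: ['support'] (min_width=7, slack=5)
Line 7: ['sound', 'chair'] (min_width=11, slack=1)
Line 8: ['plate', 'fast'] (min_width=10, slack=2)
Line 9: ['river', 'I'] (min_width=7, slack=5)
Line 10: ['elephant'] (min_width=8, slack=4)
Line 11: ['display'] (min_width=7, slack=5)

Answer: |south       |
|bedroom walk|
|and  it year|
|tree     red|
|waterfall   |
|support     |
|sound  chair|
|plate   fast|
|river      I|
|elephant    |
|display     |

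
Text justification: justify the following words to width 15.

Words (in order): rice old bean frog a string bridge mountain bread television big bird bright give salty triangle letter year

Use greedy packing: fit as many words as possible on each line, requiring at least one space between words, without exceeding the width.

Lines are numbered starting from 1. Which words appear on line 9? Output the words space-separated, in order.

Answer: year

Derivation:
Line 1: ['rice', 'old', 'bean'] (min_width=13, slack=2)
Line 2: ['frog', 'a', 'string'] (min_width=13, slack=2)
Line 3: ['bridge', 'mountain'] (min_width=15, slack=0)
Line 4: ['bread'] (min_width=5, slack=10)
Line 5: ['television', 'big'] (min_width=14, slack=1)
Line 6: ['bird', 'bright'] (min_width=11, slack=4)
Line 7: ['give', 'salty'] (min_width=10, slack=5)
Line 8: ['triangle', 'letter'] (min_width=15, slack=0)
Line 9: ['year'] (min_width=4, slack=11)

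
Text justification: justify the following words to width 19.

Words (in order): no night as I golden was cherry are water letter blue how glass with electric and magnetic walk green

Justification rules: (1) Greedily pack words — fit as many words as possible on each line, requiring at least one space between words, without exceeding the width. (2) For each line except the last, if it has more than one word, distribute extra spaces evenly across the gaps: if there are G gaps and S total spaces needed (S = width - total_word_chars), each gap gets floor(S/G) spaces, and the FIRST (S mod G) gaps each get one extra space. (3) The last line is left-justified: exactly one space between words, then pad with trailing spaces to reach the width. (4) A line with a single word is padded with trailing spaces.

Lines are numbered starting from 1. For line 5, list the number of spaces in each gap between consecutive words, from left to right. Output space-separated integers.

Answer: 8

Derivation:
Line 1: ['no', 'night', 'as', 'I'] (min_width=13, slack=6)
Line 2: ['golden', 'was', 'cherry'] (min_width=17, slack=2)
Line 3: ['are', 'water', 'letter'] (min_width=16, slack=3)
Line 4: ['blue', 'how', 'glass', 'with'] (min_width=19, slack=0)
Line 5: ['electric', 'and'] (min_width=12, slack=7)
Line 6: ['magnetic', 'walk', 'green'] (min_width=19, slack=0)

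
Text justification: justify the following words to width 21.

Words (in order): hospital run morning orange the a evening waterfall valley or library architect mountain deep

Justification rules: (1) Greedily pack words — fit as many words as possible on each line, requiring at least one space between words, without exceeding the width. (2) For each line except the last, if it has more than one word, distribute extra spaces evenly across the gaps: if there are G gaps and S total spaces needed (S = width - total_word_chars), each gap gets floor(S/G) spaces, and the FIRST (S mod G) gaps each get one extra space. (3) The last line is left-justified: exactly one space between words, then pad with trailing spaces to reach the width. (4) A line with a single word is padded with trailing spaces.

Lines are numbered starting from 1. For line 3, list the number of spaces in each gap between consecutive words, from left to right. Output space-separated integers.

Answer: 2 2

Derivation:
Line 1: ['hospital', 'run', 'morning'] (min_width=20, slack=1)
Line 2: ['orange', 'the', 'a', 'evening'] (min_width=20, slack=1)
Line 3: ['waterfall', 'valley', 'or'] (min_width=19, slack=2)
Line 4: ['library', 'architect'] (min_width=17, slack=4)
Line 5: ['mountain', 'deep'] (min_width=13, slack=8)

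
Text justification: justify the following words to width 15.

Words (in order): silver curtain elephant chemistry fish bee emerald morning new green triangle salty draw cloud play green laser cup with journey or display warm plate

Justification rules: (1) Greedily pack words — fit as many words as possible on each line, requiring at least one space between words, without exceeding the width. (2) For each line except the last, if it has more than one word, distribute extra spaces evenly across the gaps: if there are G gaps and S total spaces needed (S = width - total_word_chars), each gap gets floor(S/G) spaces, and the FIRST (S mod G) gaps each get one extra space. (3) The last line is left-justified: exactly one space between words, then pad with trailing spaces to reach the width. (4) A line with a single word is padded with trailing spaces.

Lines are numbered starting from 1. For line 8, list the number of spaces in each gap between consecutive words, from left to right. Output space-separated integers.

Line 1: ['silver', 'curtain'] (min_width=14, slack=1)
Line 2: ['elephant'] (min_width=8, slack=7)
Line 3: ['chemistry', 'fish'] (min_width=14, slack=1)
Line 4: ['bee', 'emerald'] (min_width=11, slack=4)
Line 5: ['morning', 'new'] (min_width=11, slack=4)
Line 6: ['green', 'triangle'] (min_width=14, slack=1)
Line 7: ['salty', 'draw'] (min_width=10, slack=5)
Line 8: ['cloud', 'play'] (min_width=10, slack=5)
Line 9: ['green', 'laser', 'cup'] (min_width=15, slack=0)
Line 10: ['with', 'journey', 'or'] (min_width=15, slack=0)
Line 11: ['display', 'warm'] (min_width=12, slack=3)
Line 12: ['plate'] (min_width=5, slack=10)

Answer: 6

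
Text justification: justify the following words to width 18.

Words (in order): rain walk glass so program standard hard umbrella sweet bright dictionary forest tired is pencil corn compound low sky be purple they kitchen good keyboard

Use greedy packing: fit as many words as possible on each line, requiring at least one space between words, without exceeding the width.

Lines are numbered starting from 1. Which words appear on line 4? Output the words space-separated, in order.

Answer: sweet bright

Derivation:
Line 1: ['rain', 'walk', 'glass', 'so'] (min_width=18, slack=0)
Line 2: ['program', 'standard'] (min_width=16, slack=2)
Line 3: ['hard', 'umbrella'] (min_width=13, slack=5)
Line 4: ['sweet', 'bright'] (min_width=12, slack=6)
Line 5: ['dictionary', 'forest'] (min_width=17, slack=1)
Line 6: ['tired', 'is', 'pencil'] (min_width=15, slack=3)
Line 7: ['corn', 'compound', 'low'] (min_width=17, slack=1)
Line 8: ['sky', 'be', 'purple', 'they'] (min_width=18, slack=0)
Line 9: ['kitchen', 'good'] (min_width=12, slack=6)
Line 10: ['keyboard'] (min_width=8, slack=10)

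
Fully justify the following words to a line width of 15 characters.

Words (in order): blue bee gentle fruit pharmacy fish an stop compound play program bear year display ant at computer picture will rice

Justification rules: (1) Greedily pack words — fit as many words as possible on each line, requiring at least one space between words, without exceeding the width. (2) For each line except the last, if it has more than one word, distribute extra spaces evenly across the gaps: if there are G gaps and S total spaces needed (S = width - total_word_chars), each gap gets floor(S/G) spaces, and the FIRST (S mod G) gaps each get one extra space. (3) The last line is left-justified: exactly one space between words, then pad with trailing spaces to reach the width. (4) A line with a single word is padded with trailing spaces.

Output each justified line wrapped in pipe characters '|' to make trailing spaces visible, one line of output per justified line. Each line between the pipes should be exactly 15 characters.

Answer: |blue bee gentle|
|fruit  pharmacy|
|fish   an  stop|
|compound   play|
|program    bear|
|year    display|
|ant at computer|
|picture    will|
|rice           |

Derivation:
Line 1: ['blue', 'bee', 'gentle'] (min_width=15, slack=0)
Line 2: ['fruit', 'pharmacy'] (min_width=14, slack=1)
Line 3: ['fish', 'an', 'stop'] (min_width=12, slack=3)
Line 4: ['compound', 'play'] (min_width=13, slack=2)
Line 5: ['program', 'bear'] (min_width=12, slack=3)
Line 6: ['year', 'display'] (min_width=12, slack=3)
Line 7: ['ant', 'at', 'computer'] (min_width=15, slack=0)
Line 8: ['picture', 'will'] (min_width=12, slack=3)
Line 9: ['rice'] (min_width=4, slack=11)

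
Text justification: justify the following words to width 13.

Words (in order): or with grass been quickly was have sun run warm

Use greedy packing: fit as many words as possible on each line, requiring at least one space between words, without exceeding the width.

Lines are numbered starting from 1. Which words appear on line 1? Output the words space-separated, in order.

Line 1: ['or', 'with', 'grass'] (min_width=13, slack=0)
Line 2: ['been', 'quickly'] (min_width=12, slack=1)
Line 3: ['was', 'have', 'sun'] (min_width=12, slack=1)
Line 4: ['run', 'warm'] (min_width=8, slack=5)

Answer: or with grass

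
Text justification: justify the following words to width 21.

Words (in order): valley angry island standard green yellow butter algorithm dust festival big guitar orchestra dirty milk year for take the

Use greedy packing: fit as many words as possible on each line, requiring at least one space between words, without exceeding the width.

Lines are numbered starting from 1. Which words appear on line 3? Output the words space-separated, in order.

Line 1: ['valley', 'angry', 'island'] (min_width=19, slack=2)
Line 2: ['standard', 'green', 'yellow'] (min_width=21, slack=0)
Line 3: ['butter', 'algorithm', 'dust'] (min_width=21, slack=0)
Line 4: ['festival', 'big', 'guitar'] (min_width=19, slack=2)
Line 5: ['orchestra', 'dirty', 'milk'] (min_width=20, slack=1)
Line 6: ['year', 'for', 'take', 'the'] (min_width=17, slack=4)

Answer: butter algorithm dust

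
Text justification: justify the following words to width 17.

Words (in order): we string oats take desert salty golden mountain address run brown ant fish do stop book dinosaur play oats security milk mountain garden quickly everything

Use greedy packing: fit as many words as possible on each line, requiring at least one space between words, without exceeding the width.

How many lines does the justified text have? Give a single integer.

Answer: 11

Derivation:
Line 1: ['we', 'string', 'oats'] (min_width=14, slack=3)
Line 2: ['take', 'desert', 'salty'] (min_width=17, slack=0)
Line 3: ['golden', 'mountain'] (min_width=15, slack=2)
Line 4: ['address', 'run', 'brown'] (min_width=17, slack=0)
Line 5: ['ant', 'fish', 'do', 'stop'] (min_width=16, slack=1)
Line 6: ['book', 'dinosaur'] (min_width=13, slack=4)
Line 7: ['play', 'oats'] (min_width=9, slack=8)
Line 8: ['security', 'milk'] (min_width=13, slack=4)
Line 9: ['mountain', 'garden'] (min_width=15, slack=2)
Line 10: ['quickly'] (min_width=7, slack=10)
Line 11: ['everything'] (min_width=10, slack=7)
Total lines: 11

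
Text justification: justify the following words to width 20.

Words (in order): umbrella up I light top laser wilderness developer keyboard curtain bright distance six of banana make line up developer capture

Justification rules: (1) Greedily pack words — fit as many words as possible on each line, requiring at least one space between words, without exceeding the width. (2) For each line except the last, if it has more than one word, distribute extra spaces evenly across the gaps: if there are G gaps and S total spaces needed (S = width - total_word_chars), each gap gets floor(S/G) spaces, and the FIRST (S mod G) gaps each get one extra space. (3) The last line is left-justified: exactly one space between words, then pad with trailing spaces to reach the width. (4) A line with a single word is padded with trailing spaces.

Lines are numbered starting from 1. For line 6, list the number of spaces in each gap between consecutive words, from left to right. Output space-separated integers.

Answer: 2 1 1

Derivation:
Line 1: ['umbrella', 'up', 'I', 'light'] (min_width=19, slack=1)
Line 2: ['top', 'laser', 'wilderness'] (min_width=20, slack=0)
Line 3: ['developer', 'keyboard'] (min_width=18, slack=2)
Line 4: ['curtain', 'bright'] (min_width=14, slack=6)
Line 5: ['distance', 'six', 'of'] (min_width=15, slack=5)
Line 6: ['banana', 'make', 'line', 'up'] (min_width=19, slack=1)
Line 7: ['developer', 'capture'] (min_width=17, slack=3)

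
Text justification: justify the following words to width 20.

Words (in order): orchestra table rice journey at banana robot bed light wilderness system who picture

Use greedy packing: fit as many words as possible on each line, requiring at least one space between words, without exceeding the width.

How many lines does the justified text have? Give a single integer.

Line 1: ['orchestra', 'table', 'rice'] (min_width=20, slack=0)
Line 2: ['journey', 'at', 'banana'] (min_width=17, slack=3)
Line 3: ['robot', 'bed', 'light'] (min_width=15, slack=5)
Line 4: ['wilderness', 'system'] (min_width=17, slack=3)
Line 5: ['who', 'picture'] (min_width=11, slack=9)
Total lines: 5

Answer: 5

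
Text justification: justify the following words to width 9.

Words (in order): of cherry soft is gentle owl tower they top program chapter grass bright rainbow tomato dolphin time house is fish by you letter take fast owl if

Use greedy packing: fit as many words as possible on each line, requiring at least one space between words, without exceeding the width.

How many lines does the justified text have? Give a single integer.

Line 1: ['of', 'cherry'] (min_width=9, slack=0)
Line 2: ['soft', 'is'] (min_width=7, slack=2)
Line 3: ['gentle'] (min_width=6, slack=3)
Line 4: ['owl', 'tower'] (min_width=9, slack=0)
Line 5: ['they', 'top'] (min_width=8, slack=1)
Line 6: ['program'] (min_width=7, slack=2)
Line 7: ['chapter'] (min_width=7, slack=2)
Line 8: ['grass'] (min_width=5, slack=4)
Line 9: ['bright'] (min_width=6, slack=3)
Line 10: ['rainbow'] (min_width=7, slack=2)
Line 11: ['tomato'] (min_width=6, slack=3)
Line 12: ['dolphin'] (min_width=7, slack=2)
Line 13: ['time'] (min_width=4, slack=5)
Line 14: ['house', 'is'] (min_width=8, slack=1)
Line 15: ['fish', 'by'] (min_width=7, slack=2)
Line 16: ['you'] (min_width=3, slack=6)
Line 17: ['letter'] (min_width=6, slack=3)
Line 18: ['take', 'fast'] (min_width=9, slack=0)
Line 19: ['owl', 'if'] (min_width=6, slack=3)
Total lines: 19

Answer: 19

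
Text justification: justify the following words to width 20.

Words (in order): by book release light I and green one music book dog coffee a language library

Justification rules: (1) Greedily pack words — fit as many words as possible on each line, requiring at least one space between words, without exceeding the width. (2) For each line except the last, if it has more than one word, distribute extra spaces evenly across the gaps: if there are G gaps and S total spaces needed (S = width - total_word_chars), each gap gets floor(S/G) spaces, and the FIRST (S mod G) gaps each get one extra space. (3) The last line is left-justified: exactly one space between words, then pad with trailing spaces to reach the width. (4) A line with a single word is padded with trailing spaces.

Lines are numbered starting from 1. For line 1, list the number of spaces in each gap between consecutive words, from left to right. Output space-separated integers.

Line 1: ['by', 'book', 'release'] (min_width=15, slack=5)
Line 2: ['light', 'I', 'and', 'green'] (min_width=17, slack=3)
Line 3: ['one', 'music', 'book', 'dog'] (min_width=18, slack=2)
Line 4: ['coffee', 'a', 'language'] (min_width=17, slack=3)
Line 5: ['library'] (min_width=7, slack=13)

Answer: 4 3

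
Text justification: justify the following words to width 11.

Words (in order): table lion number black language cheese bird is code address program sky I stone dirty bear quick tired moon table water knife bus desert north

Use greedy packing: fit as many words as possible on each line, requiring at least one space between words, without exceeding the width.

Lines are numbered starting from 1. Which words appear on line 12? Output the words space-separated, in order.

Line 1: ['table', 'lion'] (min_width=10, slack=1)
Line 2: ['number'] (min_width=6, slack=5)
Line 3: ['black'] (min_width=5, slack=6)
Line 4: ['language'] (min_width=8, slack=3)
Line 5: ['cheese', 'bird'] (min_width=11, slack=0)
Line 6: ['is', 'code'] (min_width=7, slack=4)
Line 7: ['address'] (min_width=7, slack=4)
Line 8: ['program', 'sky'] (min_width=11, slack=0)
Line 9: ['I', 'stone'] (min_width=7, slack=4)
Line 10: ['dirty', 'bear'] (min_width=10, slack=1)
Line 11: ['quick', 'tired'] (min_width=11, slack=0)
Line 12: ['moon', 'table'] (min_width=10, slack=1)
Line 13: ['water', 'knife'] (min_width=11, slack=0)
Line 14: ['bus', 'desert'] (min_width=10, slack=1)
Line 15: ['north'] (min_width=5, slack=6)

Answer: moon table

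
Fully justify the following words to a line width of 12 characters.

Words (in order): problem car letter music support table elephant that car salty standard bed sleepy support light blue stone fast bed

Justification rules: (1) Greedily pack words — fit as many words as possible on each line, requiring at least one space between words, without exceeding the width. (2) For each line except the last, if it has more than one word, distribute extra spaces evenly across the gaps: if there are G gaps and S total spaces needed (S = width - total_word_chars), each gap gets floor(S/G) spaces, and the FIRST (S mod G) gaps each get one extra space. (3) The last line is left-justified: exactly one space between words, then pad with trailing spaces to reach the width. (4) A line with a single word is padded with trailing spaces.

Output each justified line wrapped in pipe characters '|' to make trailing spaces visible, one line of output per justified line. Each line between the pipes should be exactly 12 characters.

Line 1: ['problem', 'car'] (min_width=11, slack=1)
Line 2: ['letter', 'music'] (min_width=12, slack=0)
Line 3: ['support'] (min_width=7, slack=5)
Line 4: ['table'] (min_width=5, slack=7)
Line 5: ['elephant'] (min_width=8, slack=4)
Line 6: ['that', 'car'] (min_width=8, slack=4)
Line 7: ['salty'] (min_width=5, slack=7)
Line 8: ['standard', 'bed'] (min_width=12, slack=0)
Line 9: ['sleepy'] (min_width=6, slack=6)
Line 10: ['support'] (min_width=7, slack=5)
Line 11: ['light', 'blue'] (min_width=10, slack=2)
Line 12: ['stone', 'fast'] (min_width=10, slack=2)
Line 13: ['bed'] (min_width=3, slack=9)

Answer: |problem  car|
|letter music|
|support     |
|table       |
|elephant    |
|that     car|
|salty       |
|standard bed|
|sleepy      |
|support     |
|light   blue|
|stone   fast|
|bed         |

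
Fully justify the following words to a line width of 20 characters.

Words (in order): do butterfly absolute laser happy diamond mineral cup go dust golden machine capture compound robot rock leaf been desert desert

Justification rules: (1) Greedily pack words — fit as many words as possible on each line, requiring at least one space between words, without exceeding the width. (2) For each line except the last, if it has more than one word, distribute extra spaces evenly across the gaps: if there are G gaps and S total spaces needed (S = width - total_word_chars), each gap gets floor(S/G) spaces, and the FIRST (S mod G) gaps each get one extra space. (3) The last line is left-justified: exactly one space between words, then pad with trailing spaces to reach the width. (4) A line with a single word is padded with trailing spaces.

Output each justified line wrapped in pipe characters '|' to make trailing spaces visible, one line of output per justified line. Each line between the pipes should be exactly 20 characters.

Line 1: ['do', 'butterfly'] (min_width=12, slack=8)
Line 2: ['absolute', 'laser', 'happy'] (min_width=20, slack=0)
Line 3: ['diamond', 'mineral', 'cup'] (min_width=19, slack=1)
Line 4: ['go', 'dust', 'golden'] (min_width=14, slack=6)
Line 5: ['machine', 'capture'] (min_width=15, slack=5)
Line 6: ['compound', 'robot', 'rock'] (min_width=19, slack=1)
Line 7: ['leaf', 'been', 'desert'] (min_width=16, slack=4)
Line 8: ['desert'] (min_width=6, slack=14)

Answer: |do         butterfly|
|absolute laser happy|
|diamond  mineral cup|
|go    dust    golden|
|machine      capture|
|compound  robot rock|
|leaf   been   desert|
|desert              |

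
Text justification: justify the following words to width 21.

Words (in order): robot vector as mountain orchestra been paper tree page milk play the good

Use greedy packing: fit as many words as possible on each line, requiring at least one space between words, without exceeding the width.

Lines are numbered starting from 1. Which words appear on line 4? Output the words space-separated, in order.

Answer: milk play the good

Derivation:
Line 1: ['robot', 'vector', 'as'] (min_width=15, slack=6)
Line 2: ['mountain', 'orchestra'] (min_width=18, slack=3)
Line 3: ['been', 'paper', 'tree', 'page'] (min_width=20, slack=1)
Line 4: ['milk', 'play', 'the', 'good'] (min_width=18, slack=3)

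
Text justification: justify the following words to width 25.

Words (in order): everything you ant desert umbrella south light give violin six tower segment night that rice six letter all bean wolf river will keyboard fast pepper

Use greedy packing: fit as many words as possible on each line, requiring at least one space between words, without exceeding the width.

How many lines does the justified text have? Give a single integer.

Line 1: ['everything', 'you', 'ant', 'desert'] (min_width=25, slack=0)
Line 2: ['umbrella', 'south', 'light', 'give'] (min_width=25, slack=0)
Line 3: ['violin', 'six', 'tower', 'segment'] (min_width=24, slack=1)
Line 4: ['night', 'that', 'rice', 'six'] (min_width=19, slack=6)
Line 5: ['letter', 'all', 'bean', 'wolf'] (min_width=20, slack=5)
Line 6: ['river', 'will', 'keyboard', 'fast'] (min_width=24, slack=1)
Line 7: ['pepper'] (min_width=6, slack=19)
Total lines: 7

Answer: 7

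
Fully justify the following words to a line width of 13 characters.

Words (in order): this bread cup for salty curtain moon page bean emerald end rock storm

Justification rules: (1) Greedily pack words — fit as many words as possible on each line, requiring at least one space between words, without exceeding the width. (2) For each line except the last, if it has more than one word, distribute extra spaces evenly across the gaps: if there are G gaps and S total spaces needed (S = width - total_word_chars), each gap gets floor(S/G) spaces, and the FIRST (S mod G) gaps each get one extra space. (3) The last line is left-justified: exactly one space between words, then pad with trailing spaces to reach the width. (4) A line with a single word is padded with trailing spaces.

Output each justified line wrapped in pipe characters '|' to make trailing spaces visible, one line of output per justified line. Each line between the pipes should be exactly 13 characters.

Line 1: ['this', 'bread'] (min_width=10, slack=3)
Line 2: ['cup', 'for', 'salty'] (min_width=13, slack=0)
Line 3: ['curtain', 'moon'] (min_width=12, slack=1)
Line 4: ['page', 'bean'] (min_width=9, slack=4)
Line 5: ['emerald', 'end'] (min_width=11, slack=2)
Line 6: ['rock', 'storm'] (min_width=10, slack=3)

Answer: |this    bread|
|cup for salty|
|curtain  moon|
|page     bean|
|emerald   end|
|rock storm   |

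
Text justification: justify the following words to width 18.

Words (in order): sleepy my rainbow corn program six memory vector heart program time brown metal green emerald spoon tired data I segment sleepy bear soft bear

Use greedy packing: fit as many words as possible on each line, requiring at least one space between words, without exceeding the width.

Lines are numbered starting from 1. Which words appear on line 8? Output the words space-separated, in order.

Line 1: ['sleepy', 'my', 'rainbow'] (min_width=17, slack=1)
Line 2: ['corn', 'program', 'six'] (min_width=16, slack=2)
Line 3: ['memory', 'vector'] (min_width=13, slack=5)
Line 4: ['heart', 'program', 'time'] (min_width=18, slack=0)
Line 5: ['brown', 'metal', 'green'] (min_width=17, slack=1)
Line 6: ['emerald', 'spoon'] (min_width=13, slack=5)
Line 7: ['tired', 'data', 'I'] (min_width=12, slack=6)
Line 8: ['segment', 'sleepy'] (min_width=14, slack=4)
Line 9: ['bear', 'soft', 'bear'] (min_width=14, slack=4)

Answer: segment sleepy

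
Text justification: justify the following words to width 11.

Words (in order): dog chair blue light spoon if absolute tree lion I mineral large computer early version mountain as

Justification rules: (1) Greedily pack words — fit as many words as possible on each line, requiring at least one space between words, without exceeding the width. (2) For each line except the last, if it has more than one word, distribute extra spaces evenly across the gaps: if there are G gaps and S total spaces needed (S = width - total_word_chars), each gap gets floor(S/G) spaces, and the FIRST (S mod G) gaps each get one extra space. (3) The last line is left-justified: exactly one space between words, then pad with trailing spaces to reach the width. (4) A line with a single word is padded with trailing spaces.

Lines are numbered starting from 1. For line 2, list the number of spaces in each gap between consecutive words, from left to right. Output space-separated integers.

Line 1: ['dog', 'chair'] (min_width=9, slack=2)
Line 2: ['blue', 'light'] (min_width=10, slack=1)
Line 3: ['spoon', 'if'] (min_width=8, slack=3)
Line 4: ['absolute'] (min_width=8, slack=3)
Line 5: ['tree', 'lion', 'I'] (min_width=11, slack=0)
Line 6: ['mineral'] (min_width=7, slack=4)
Line 7: ['large'] (min_width=5, slack=6)
Line 8: ['computer'] (min_width=8, slack=3)
Line 9: ['early'] (min_width=5, slack=6)
Line 10: ['version'] (min_width=7, slack=4)
Line 11: ['mountain', 'as'] (min_width=11, slack=0)

Answer: 2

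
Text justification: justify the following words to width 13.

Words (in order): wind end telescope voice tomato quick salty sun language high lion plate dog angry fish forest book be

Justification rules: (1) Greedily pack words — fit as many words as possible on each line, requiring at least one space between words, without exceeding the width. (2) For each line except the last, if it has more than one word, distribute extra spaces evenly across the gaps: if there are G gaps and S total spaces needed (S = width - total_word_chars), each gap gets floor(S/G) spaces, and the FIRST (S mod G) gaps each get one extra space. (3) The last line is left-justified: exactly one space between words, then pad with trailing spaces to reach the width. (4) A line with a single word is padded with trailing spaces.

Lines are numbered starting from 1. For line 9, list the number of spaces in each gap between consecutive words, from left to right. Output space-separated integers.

Answer: 3

Derivation:
Line 1: ['wind', 'end'] (min_width=8, slack=5)
Line 2: ['telescope'] (min_width=9, slack=4)
Line 3: ['voice', 'tomato'] (min_width=12, slack=1)
Line 4: ['quick', 'salty'] (min_width=11, slack=2)
Line 5: ['sun', 'language'] (min_width=12, slack=1)
Line 6: ['high', 'lion'] (min_width=9, slack=4)
Line 7: ['plate', 'dog'] (min_width=9, slack=4)
Line 8: ['angry', 'fish'] (min_width=10, slack=3)
Line 9: ['forest', 'book'] (min_width=11, slack=2)
Line 10: ['be'] (min_width=2, slack=11)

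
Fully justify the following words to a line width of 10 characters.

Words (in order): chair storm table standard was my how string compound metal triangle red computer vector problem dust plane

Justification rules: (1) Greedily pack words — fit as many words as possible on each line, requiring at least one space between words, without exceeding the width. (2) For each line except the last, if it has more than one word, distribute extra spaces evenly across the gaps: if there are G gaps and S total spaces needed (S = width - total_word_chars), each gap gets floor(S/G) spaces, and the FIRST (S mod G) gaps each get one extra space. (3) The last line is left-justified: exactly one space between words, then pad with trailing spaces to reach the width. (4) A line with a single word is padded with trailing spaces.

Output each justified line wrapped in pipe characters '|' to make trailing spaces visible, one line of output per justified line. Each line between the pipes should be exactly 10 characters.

Line 1: ['chair'] (min_width=5, slack=5)
Line 2: ['storm'] (min_width=5, slack=5)
Line 3: ['table'] (min_width=5, slack=5)
Line 4: ['standard'] (min_width=8, slack=2)
Line 5: ['was', 'my', 'how'] (min_width=10, slack=0)
Line 6: ['string'] (min_width=6, slack=4)
Line 7: ['compound'] (min_width=8, slack=2)
Line 8: ['metal'] (min_width=5, slack=5)
Line 9: ['triangle'] (min_width=8, slack=2)
Line 10: ['red'] (min_width=3, slack=7)
Line 11: ['computer'] (min_width=8, slack=2)
Line 12: ['vector'] (min_width=6, slack=4)
Line 13: ['problem'] (min_width=7, slack=3)
Line 14: ['dust', 'plane'] (min_width=10, slack=0)

Answer: |chair     |
|storm     |
|table     |
|standard  |
|was my how|
|string    |
|compound  |
|metal     |
|triangle  |
|red       |
|computer  |
|vector    |
|problem   |
|dust plane|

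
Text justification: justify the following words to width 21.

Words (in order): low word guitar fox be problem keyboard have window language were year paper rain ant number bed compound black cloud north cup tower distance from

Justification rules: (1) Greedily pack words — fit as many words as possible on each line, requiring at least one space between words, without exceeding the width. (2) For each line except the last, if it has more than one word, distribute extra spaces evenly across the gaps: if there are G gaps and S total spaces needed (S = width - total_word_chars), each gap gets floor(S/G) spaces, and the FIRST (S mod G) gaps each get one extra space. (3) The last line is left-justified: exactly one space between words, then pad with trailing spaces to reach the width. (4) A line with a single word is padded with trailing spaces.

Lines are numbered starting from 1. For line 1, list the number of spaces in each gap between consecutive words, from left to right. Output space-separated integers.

Answer: 2 2 1

Derivation:
Line 1: ['low', 'word', 'guitar', 'fox'] (min_width=19, slack=2)
Line 2: ['be', 'problem', 'keyboard'] (min_width=19, slack=2)
Line 3: ['have', 'window', 'language'] (min_width=20, slack=1)
Line 4: ['were', 'year', 'paper', 'rain'] (min_width=20, slack=1)
Line 5: ['ant', 'number', 'bed'] (min_width=14, slack=7)
Line 6: ['compound', 'black', 'cloud'] (min_width=20, slack=1)
Line 7: ['north', 'cup', 'tower'] (min_width=15, slack=6)
Line 8: ['distance', 'from'] (min_width=13, slack=8)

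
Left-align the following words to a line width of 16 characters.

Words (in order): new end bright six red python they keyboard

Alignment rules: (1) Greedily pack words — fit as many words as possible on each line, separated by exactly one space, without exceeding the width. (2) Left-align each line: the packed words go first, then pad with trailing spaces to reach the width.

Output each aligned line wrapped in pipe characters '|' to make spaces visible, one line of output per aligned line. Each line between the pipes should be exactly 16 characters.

Line 1: ['new', 'end', 'bright'] (min_width=14, slack=2)
Line 2: ['six', 'red', 'python'] (min_width=14, slack=2)
Line 3: ['they', 'keyboard'] (min_width=13, slack=3)

Answer: |new end bright  |
|six red python  |
|they keyboard   |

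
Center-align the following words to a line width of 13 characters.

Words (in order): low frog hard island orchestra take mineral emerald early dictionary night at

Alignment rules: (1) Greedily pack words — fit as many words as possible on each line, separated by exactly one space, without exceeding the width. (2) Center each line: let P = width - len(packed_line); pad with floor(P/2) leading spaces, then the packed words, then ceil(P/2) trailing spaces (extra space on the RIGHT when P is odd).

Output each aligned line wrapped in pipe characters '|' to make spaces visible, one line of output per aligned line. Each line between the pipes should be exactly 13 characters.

Line 1: ['low', 'frog', 'hard'] (min_width=13, slack=0)
Line 2: ['island'] (min_width=6, slack=7)
Line 3: ['orchestra'] (min_width=9, slack=4)
Line 4: ['take', 'mineral'] (min_width=12, slack=1)
Line 5: ['emerald', 'early'] (min_width=13, slack=0)
Line 6: ['dictionary'] (min_width=10, slack=3)
Line 7: ['night', 'at'] (min_width=8, slack=5)

Answer: |low frog hard|
|   island    |
|  orchestra  |
|take mineral |
|emerald early|
| dictionary  |
|  night at   |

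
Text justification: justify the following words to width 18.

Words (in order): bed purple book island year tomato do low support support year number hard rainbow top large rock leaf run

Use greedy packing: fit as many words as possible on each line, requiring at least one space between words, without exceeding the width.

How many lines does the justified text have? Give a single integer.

Line 1: ['bed', 'purple', 'book'] (min_width=15, slack=3)
Line 2: ['island', 'year', 'tomato'] (min_width=18, slack=0)
Line 3: ['do', 'low', 'support'] (min_width=14, slack=4)
Line 4: ['support', 'year'] (min_width=12, slack=6)
Line 5: ['number', 'hard'] (min_width=11, slack=7)
Line 6: ['rainbow', 'top', 'large'] (min_width=17, slack=1)
Line 7: ['rock', 'leaf', 'run'] (min_width=13, slack=5)
Total lines: 7

Answer: 7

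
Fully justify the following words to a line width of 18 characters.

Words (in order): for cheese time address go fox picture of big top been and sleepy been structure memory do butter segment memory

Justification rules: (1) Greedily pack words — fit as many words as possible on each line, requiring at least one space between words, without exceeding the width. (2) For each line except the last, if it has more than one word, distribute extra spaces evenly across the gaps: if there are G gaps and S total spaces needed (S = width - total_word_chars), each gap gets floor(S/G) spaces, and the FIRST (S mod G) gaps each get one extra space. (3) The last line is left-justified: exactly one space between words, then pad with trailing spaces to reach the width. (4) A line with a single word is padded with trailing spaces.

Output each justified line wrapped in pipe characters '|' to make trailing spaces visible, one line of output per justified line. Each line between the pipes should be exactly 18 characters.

Answer: |for   cheese  time|
|address   go   fox|
|picture of big top|
|been   and  sleepy|
|been     structure|
|memory  do  butter|
|segment memory    |

Derivation:
Line 1: ['for', 'cheese', 'time'] (min_width=15, slack=3)
Line 2: ['address', 'go', 'fox'] (min_width=14, slack=4)
Line 3: ['picture', 'of', 'big', 'top'] (min_width=18, slack=0)
Line 4: ['been', 'and', 'sleepy'] (min_width=15, slack=3)
Line 5: ['been', 'structure'] (min_width=14, slack=4)
Line 6: ['memory', 'do', 'butter'] (min_width=16, slack=2)
Line 7: ['segment', 'memory'] (min_width=14, slack=4)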